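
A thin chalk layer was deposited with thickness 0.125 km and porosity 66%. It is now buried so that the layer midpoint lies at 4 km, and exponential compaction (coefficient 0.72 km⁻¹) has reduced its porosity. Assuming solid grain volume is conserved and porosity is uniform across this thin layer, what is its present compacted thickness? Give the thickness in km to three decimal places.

0.044 km

Porosity at 4 km: φ = 0.66·exp(−0.72×4) = 0.0370
Solid-volume conservation: h(1−φ) = h₀(1−φ₀) ⇒ h = h₀·(1−φ₀)/(1−φ)
h = 0.125 × (1 − 0.66)/(1 − 0.0370) = 0.125 × 0.3531 = 0.0441 km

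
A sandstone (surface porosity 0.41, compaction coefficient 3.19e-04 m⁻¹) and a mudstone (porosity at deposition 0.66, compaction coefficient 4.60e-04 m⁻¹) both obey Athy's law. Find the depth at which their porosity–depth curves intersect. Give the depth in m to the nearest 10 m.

3380 m

Working in km (1 km = 1000 m; β in km⁻¹ = β in m⁻¹ × 1000):
Set n₀ₐ e^(−βₐZ) = n₀ᵦ e^(−βᵦZ) ⇒ ln(n₀ₐ/n₀ᵦ) = (βₐ − βᵦ)·Z
Z = ln(0.41/0.66) / (0.319 − 0.46) = -0.4761 / -0.141 = 3.376 km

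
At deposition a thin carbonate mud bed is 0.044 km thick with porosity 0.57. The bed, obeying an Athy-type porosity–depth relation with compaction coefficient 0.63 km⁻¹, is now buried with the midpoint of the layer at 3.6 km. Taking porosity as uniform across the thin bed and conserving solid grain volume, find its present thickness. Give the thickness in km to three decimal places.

Porosity at 3.6 km: phi = 0.57·exp(−0.63×3.6) = 0.0590
Solid-volume conservation: h(1−phi) = h₀(1−phi₀) ⇒ h = h₀·(1−phi₀)/(1−phi)
h = 0.044 × (1 − 0.57)/(1 − 0.0590) = 0.044 × 0.4570 = 0.0201 km

0.020 km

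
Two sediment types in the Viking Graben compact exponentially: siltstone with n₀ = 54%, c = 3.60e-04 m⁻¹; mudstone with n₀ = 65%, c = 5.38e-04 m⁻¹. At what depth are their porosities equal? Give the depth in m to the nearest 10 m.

Working in km (1 km = 1000 m; c in km⁻¹ = c in m⁻¹ × 1000):
Set n₀ₐ e^(−cₐZ) = n₀ᵦ e^(−cᵦZ) ⇒ ln(n₀ₐ/n₀ᵦ) = (cₐ − cᵦ)·Z
Z = ln(0.54/0.65) / (0.36 − 0.538) = -0.1854 / -0.178 = 1.042 km

1040 m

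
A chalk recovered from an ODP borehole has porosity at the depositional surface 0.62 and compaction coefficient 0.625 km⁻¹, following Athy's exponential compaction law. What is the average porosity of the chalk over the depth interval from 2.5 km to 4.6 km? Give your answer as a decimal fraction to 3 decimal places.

0.072

⟨phi⟩ = (1/(z₂−z₁)) ∫ phi₀ e^(−cz) dz = phi₀·(e^(−c·z₁) − e^(−c·z₂)) / (c·(z₂−z₁))
e^(−0.625×2.5) = 0.2096; e^(−0.625×4.6) = 0.0564
⟨phi⟩ = 0.62 × (0.2096 − 0.0564) / (0.625 × 2.1) = 0.62 × 0.1167 = 0.0724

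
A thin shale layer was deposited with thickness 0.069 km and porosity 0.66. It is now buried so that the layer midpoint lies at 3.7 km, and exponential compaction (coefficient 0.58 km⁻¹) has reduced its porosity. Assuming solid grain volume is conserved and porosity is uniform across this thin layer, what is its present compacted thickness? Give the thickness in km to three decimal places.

0.025 km

Porosity at 3.7 km: phi = 0.66·exp(−0.58×3.7) = 0.0772
Solid-volume conservation: h(1−phi) = h₀(1−phi₀) ⇒ h = h₀·(1−phi₀)/(1−phi)
h = 0.069 × (1 − 0.66)/(1 − 0.0772) = 0.069 × 0.3684 = 0.0254 km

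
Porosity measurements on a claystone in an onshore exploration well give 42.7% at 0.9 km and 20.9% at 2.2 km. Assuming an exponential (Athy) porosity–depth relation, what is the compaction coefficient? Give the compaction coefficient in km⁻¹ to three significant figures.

Athy: n(d) = n₀ e^(−cd) ⇒ n₁/n₂ = e^{c(d₂−d₁)} ⇒ c = ln(n₁/n₂)/(d₂−d₁)
c = ln(0.427/0.209) / (2.2 − 0.9) = ln(2.043) / 1.3 = 0.7144 / 1.3 = 0.5496 km⁻¹

0.550 km⁻¹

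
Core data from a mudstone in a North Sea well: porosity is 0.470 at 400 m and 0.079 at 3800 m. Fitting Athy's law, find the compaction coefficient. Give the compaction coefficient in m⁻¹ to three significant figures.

Working in km (1 km = 1000 m; k in km⁻¹ = k in m⁻¹ × 1000):
Athy: φ(z) = φ₀ e^(−kz) ⇒ φ₁/φ₂ = e^{k(z₂−z₁)} ⇒ k = ln(φ₁/φ₂)/(z₂−z₁)
k = ln(0.47/0.079) / (3.8 − 0.4) = ln(5.949) / 3.4 = 1.7833 / 3.4 = 0.5245 km⁻¹

0.000524 m⁻¹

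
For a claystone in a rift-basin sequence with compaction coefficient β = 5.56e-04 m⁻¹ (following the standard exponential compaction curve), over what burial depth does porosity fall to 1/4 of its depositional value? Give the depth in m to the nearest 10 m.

2490 m

Working in km (1 km = 1000 m; β in km⁻¹ = β in m⁻¹ × 1000):
n/n₀ = 1/4 ⇒ exp(−β·Z) = 1/4 ⇒ Z = ln(4) / β
Z = 1.3863 / 0.556 = 2.493 km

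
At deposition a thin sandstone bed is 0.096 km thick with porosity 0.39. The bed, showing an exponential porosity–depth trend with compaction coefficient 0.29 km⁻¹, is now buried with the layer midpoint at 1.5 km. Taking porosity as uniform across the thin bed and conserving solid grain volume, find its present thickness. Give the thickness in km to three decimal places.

Porosity at 1.5 km: n = 0.39·exp(−0.29×1.5) = 0.2524
Solid-volume conservation: h(1−n) = h₀(1−n₀) ⇒ h = h₀·(1−n₀)/(1−n)
h = 0.096 × (1 − 0.39)/(1 − 0.2524) = 0.096 × 0.8160 = 0.0783 km

0.078 km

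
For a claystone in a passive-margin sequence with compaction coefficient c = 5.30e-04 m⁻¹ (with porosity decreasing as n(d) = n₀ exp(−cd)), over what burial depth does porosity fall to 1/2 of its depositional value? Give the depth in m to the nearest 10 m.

1310 m

Working in km (1 km = 1000 m; c in km⁻¹ = c in m⁻¹ × 1000):
n/n₀ = 1/2 ⇒ exp(−c·d) = 1/2 ⇒ d = ln(2) / c
d = 0.6931 / 0.53 = 1.308 km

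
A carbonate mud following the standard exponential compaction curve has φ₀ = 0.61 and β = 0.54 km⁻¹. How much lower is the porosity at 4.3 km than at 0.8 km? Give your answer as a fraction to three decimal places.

0.336

φ(0.8) = 0.61·e^(−0.54×0.8) = 0.3960
φ(4.3) = 0.61·e^(−0.54×4.3) = 0.0598
Δφ = 0.3960 − 0.0598 = 0.3362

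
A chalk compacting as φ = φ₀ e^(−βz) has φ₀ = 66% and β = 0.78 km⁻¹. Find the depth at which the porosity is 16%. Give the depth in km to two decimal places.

Invert Athy's law: z = ln(φ₀/φ) / β
z = ln(0.66/0.16) / 0.78 = ln(4.125) / 0.78 = 1.4171 / 0.78 = 1.817 km

1.82 km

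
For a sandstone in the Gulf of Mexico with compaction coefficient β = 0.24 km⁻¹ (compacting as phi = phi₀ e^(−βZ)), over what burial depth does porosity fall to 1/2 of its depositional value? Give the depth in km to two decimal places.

phi/phi₀ = 1/2 ⇒ exp(−β·Z) = 1/2 ⇒ Z = ln(2) / β
Z = 0.6931 / 0.24 = 2.888 km

2.89 km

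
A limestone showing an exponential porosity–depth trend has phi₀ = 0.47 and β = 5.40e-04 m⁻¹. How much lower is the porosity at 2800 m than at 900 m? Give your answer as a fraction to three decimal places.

0.185

Working in km (1 km = 1000 m; β in km⁻¹ = β in m⁻¹ × 1000):
phi(0.9) = 0.47·e^(−0.54×0.9) = 0.2891
phi(2.8) = 0.47·e^(−0.54×2.8) = 0.1036
Δphi = 0.2891 − 0.1036 = 0.1855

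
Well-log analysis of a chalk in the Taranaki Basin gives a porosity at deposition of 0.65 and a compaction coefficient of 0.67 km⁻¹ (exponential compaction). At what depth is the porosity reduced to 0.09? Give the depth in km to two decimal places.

Invert Athy's law: Z = ln(n₀/n) / c
Z = ln(0.65/0.09) / 0.67 = ln(7.222) / 0.67 = 1.9772 / 0.67 = 2.951 km

2.95 km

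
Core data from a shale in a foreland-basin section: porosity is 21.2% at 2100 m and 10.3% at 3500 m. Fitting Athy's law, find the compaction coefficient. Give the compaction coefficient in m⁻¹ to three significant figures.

Working in km (1 km = 1000 m; c in km⁻¹ = c in m⁻¹ × 1000):
Athy: n(d) = n₀ e^(−cd) ⇒ n₁/n₂ = e^{c(d₂−d₁)} ⇒ c = ln(n₁/n₂)/(d₂−d₁)
c = ln(0.212/0.103) / (3.5 − 2.1) = ln(2.058) / 1.4 = 0.7219 / 1.4 = 0.5156 km⁻¹

0.000516 m⁻¹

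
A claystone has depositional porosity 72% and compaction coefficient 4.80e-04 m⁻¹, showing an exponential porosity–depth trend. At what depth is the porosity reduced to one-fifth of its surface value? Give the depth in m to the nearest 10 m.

3350 m

Working in km (1 km = 1000 m; β in km⁻¹ = β in m⁻¹ × 1000):
phi/phi₀ = 1/5 ⇒ exp(−β·d) = 1/5 ⇒ d = ln(5) / β
d = 1.6094 / 0.48 = 3.353 km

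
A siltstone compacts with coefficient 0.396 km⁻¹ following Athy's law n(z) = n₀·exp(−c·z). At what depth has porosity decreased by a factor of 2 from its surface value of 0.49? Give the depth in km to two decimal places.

n/n₀ = 1/2 ⇒ exp(−c·z) = 1/2 ⇒ z = ln(2) / c
z = 0.6931 / 0.396 = 1.750 km

1.75 km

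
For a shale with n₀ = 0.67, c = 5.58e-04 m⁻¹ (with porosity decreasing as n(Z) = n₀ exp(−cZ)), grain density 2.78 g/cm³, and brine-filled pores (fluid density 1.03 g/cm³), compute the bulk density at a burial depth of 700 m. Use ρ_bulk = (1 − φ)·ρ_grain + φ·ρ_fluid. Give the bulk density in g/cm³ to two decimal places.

Working in km (1 km = 1000 m; c in km⁻¹ = c in m⁻¹ × 1000):
Porosity at depth: n = 0.67·exp(−0.558×0.7) = 0.67×0.6767 = 0.4534
Bulk density: ρ_b = (1−n)ρ_g + n·ρ_f = 0.5466×2.78 + 0.4534×1.03
       = 1.520 + 0.467 = 1.987 g/cm³

1.99 g/cm³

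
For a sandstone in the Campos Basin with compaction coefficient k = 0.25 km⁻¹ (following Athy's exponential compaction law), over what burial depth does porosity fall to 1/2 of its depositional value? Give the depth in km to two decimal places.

phi/phi₀ = 1/2 ⇒ exp(−k·Z) = 1/2 ⇒ Z = ln(2) / k
Z = 0.6931 / 0.25 = 2.773 km

2.77 km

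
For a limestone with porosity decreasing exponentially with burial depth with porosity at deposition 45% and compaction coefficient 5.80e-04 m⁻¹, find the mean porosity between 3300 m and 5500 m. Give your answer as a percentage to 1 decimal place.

Working in km (1 km = 1000 m; k in km⁻¹ = k in m⁻¹ × 1000):
⟨n⟩ = (1/(d₂−d₁)) ∫ n₀ e^(−kd) dd = n₀·(e^(−k·d₁) − e^(−k·d₂)) / (k·(d₂−d₁))
e^(−0.58×3.3) = 0.1475; e^(−0.58×5.5) = 0.0412
⟨n⟩ = 0.45 × (0.1475 − 0.0412) / (0.58 × 2.2) = 0.45 × 0.0833 = 0.0375

3.7%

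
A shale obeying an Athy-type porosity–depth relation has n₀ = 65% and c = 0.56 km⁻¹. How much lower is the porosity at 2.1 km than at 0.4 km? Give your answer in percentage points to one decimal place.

31.9 percentage points

n(0.4) = 0.65·e^(−0.56×0.4) = 0.5196
n(2.1) = 0.65·e^(−0.56×2.1) = 0.2005
Δn = 0.5196 − 0.2005 = 0.3190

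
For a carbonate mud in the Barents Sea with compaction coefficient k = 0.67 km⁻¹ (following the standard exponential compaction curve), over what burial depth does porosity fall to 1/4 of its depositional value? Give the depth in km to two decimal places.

phi/phi₀ = 1/4 ⇒ exp(−k·Z) = 1/4 ⇒ Z = ln(4) / k
Z = 1.3863 / 0.67 = 2.069 km

2.07 km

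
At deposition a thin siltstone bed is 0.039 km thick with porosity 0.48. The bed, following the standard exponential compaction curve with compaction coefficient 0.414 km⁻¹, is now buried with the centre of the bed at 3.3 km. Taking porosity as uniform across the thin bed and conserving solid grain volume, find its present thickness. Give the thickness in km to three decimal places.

Porosity at 3.3 km: n = 0.48·exp(−0.414×3.3) = 0.1224
Solid-volume conservation: h(1−n) = h₀(1−n₀) ⇒ h = h₀·(1−n₀)/(1−n)
h = 0.039 × (1 − 0.48)/(1 − 0.1224) = 0.039 × 0.5925 = 0.0231 km

0.023 km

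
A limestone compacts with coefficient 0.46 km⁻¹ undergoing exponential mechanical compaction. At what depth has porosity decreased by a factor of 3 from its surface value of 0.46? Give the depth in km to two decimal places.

n/n₀ = 1/3 ⇒ exp(−β·d) = 1/3 ⇒ d = ln(3) / β
d = 1.0986 / 0.46 = 2.388 km

2.39 km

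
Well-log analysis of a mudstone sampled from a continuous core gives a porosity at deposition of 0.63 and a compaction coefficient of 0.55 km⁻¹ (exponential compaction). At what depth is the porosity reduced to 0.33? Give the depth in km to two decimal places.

Invert Athy's law: d = ln(phi₀/phi) / β
d = ln(0.63/0.33) / 0.55 = ln(1.909) / 0.55 = 0.6466 / 0.55 = 1.176 km

1.18 km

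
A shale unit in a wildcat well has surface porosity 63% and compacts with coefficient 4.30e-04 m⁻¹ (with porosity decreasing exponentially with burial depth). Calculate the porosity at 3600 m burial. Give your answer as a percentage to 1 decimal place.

13.4%

Working in km (1 km = 1000 m; β in km⁻¹ = β in m⁻¹ × 1000):
φ = φ₀·exp(−β·d) = 0.63 × exp(−0.43 × 3.6) = 0.63 × exp(−1.548)
  = 0.63 × 0.2127 = 0.1340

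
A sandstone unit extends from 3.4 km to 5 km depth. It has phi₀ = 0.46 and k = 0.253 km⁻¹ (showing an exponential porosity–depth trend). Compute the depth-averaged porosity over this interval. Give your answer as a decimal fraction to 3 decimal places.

0.160

⟨phi⟩ = (1/(Z₂−Z₁)) ∫ phi₀ e^(−kZ) dZ = phi₀·(e^(−k·Z₁) − e^(−k·Z₂)) / (k·(Z₂−Z₁))
e^(−0.253×3.4) = 0.4231; e^(−0.253×5) = 0.2822
⟨phi⟩ = 0.46 × (0.4231 − 0.2822) / (0.253 × 1.6) = 0.46 × 0.3479 = 0.1600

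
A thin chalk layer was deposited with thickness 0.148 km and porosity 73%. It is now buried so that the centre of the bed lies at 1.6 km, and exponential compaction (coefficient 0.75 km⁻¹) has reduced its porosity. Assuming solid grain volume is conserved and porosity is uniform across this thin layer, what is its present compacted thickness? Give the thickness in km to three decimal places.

0.051 km

Porosity at 1.6 km: n = 0.73·exp(−0.75×1.6) = 0.2199
Solid-volume conservation: h(1−n) = h₀(1−n₀) ⇒ h = h₀·(1−n₀)/(1−n)
h = 0.148 × (1 − 0.73)/(1 − 0.2199) = 0.148 × 0.3461 = 0.0512 km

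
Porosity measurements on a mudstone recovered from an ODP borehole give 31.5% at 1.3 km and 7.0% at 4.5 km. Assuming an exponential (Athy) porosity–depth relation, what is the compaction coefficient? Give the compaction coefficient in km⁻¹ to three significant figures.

Athy: phi(z) = phi₀ e^(−cz) ⇒ phi₁/phi₂ = e^{c(z₂−z₁)} ⇒ c = ln(phi₁/phi₂)/(z₂−z₁)
c = ln(0.315/0.07) / (4.5 − 1.3) = ln(4.5) / 3.2 = 1.5041 / 3.2 = 0.47 km⁻¹

0.470 km⁻¹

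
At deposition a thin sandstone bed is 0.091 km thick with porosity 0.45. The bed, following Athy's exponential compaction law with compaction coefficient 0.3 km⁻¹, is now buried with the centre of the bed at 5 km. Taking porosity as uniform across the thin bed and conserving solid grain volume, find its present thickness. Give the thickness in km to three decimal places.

0.056 km

Porosity at 5 km: n = 0.45·exp(−0.3×5) = 0.1004
Solid-volume conservation: h(1−n) = h₀(1−n₀) ⇒ h = h₀·(1−n₀)/(1−n)
h = 0.091 × (1 − 0.45)/(1 − 0.1004) = 0.091 × 0.6114 = 0.0556 km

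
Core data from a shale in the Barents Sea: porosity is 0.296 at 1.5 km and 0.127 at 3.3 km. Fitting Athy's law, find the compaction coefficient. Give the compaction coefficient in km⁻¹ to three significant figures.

Athy: φ(Z) = φ₀ e^(−βZ) ⇒ φ₁/φ₂ = e^{β(Z₂−Z₁)} ⇒ β = ln(φ₁/φ₂)/(Z₂−Z₁)
β = ln(0.296/0.127) / (3.3 − 1.5) = ln(2.331) / 1.8 = 0.8462 / 1.8 = 0.4701 km⁻¹

0.470 km⁻¹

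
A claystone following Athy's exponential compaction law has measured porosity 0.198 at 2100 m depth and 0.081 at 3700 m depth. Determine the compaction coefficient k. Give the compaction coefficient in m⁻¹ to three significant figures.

Working in km (1 km = 1000 m; k in km⁻¹ = k in m⁻¹ × 1000):
Athy: φ(z) = φ₀ e^(−kz) ⇒ φ₁/φ₂ = e^{k(z₂−z₁)} ⇒ k = ln(φ₁/φ₂)/(z₂−z₁)
k = ln(0.198/0.081) / (3.7 − 2.1) = ln(2.444) / 1.6 = 0.8938 / 1.6 = 0.5586 km⁻¹

0.000559 m⁻¹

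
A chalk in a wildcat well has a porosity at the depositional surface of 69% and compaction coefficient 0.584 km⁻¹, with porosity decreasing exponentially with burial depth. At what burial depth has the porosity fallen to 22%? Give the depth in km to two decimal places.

Invert Athy's law: Z = ln(phi₀/phi) / β
Z = ln(0.69/0.22) / 0.584 = ln(3.136) / 0.584 = 1.1431 / 0.584 = 1.957 km

1.96 km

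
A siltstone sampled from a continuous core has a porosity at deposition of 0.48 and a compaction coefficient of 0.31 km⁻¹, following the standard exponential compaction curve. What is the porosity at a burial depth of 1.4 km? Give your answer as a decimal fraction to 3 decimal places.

phi = phi₀·exp(−k·z) = 0.48 × exp(−0.31 × 1.4) = 0.48 × exp(−0.434)
  = 0.48 × 0.6479 = 0.3110

0.311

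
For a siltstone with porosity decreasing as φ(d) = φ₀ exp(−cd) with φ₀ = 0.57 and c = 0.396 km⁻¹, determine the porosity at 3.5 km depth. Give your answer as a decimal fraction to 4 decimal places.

0.1425

φ = φ₀·exp(−c·d) = 0.57 × exp(−0.396 × 3.5) = 0.57 × exp(−1.386)
  = 0.57 × 0.2501 = 0.1425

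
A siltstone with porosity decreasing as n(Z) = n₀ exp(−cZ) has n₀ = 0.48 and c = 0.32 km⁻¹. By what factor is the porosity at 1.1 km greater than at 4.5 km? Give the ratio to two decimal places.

2.97

n(Z₁)/n(Z₂) = e^(−c·Z₁)/e^(−c·Z₂) = e^{c(Z₂−Z₁)}
= exp(0.32 × 3.4) = exp(1.088) = 2.9683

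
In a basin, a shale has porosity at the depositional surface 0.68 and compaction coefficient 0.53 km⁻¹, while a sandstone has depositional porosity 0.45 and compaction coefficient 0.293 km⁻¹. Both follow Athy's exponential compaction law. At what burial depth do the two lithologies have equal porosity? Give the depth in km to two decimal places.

Set n₀ₐ e^(−kₐz) = n₀ᵦ e^(−kᵦz) ⇒ ln(n₀ₐ/n₀ᵦ) = (kₐ − kᵦ)·z
z = ln(0.68/0.45) / (0.53 − 0.293) = 0.4128 / 0.237 = 1.742 km

1.74 km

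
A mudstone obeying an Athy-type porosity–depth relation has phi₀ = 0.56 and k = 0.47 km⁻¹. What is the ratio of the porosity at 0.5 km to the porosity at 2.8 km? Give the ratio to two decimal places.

2.95

phi(z₁)/phi(z₂) = e^(−k·z₁)/e^(−k·z₂) = e^{k(z₂−z₁)}
= exp(0.47 × 2.3) = exp(1.081) = 2.9476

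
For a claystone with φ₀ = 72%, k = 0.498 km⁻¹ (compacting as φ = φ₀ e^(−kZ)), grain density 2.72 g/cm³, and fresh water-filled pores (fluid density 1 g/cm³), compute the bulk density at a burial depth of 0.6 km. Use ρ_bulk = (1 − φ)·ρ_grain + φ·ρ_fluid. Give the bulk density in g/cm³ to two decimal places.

Porosity at depth: φ = 0.72·exp(−0.498×0.6) = 0.72×0.7417 = 0.5340
Bulk density: ρ_b = (1−φ)ρ_g + φ·ρ_f = 0.4660×2.72 + 0.5340×1
       = 1.267 + 0.534 = 1.801 g/cm³

1.80 g/cm³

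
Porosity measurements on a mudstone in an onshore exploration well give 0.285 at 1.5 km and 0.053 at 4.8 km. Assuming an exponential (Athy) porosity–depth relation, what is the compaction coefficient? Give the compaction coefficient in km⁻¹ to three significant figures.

Athy: phi(z) = phi₀ e^(−kz) ⇒ phi₁/phi₂ = e^{k(z₂−z₁)} ⇒ k = ln(phi₁/phi₂)/(z₂−z₁)
k = ln(0.285/0.053) / (4.8 − 1.5) = ln(5.377) / 3.3 = 1.6822 / 3.3 = 0.5098 km⁻¹

0.510 km⁻¹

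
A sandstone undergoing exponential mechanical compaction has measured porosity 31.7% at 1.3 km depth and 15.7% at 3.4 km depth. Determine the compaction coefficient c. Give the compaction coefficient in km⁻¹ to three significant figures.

0.335 km⁻¹

Athy: phi(d) = phi₀ e^(−cd) ⇒ phi₁/phi₂ = e^{c(d₂−d₁)} ⇒ c = ln(phi₁/phi₂)/(d₂−d₁)
c = ln(0.317/0.157) / (3.4 − 1.3) = ln(2.019) / 2.1 = 0.7027 / 2.1 = 0.3346 km⁻¹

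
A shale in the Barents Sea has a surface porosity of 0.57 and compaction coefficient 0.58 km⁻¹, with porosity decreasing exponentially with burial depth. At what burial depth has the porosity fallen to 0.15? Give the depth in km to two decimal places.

Invert Athy's law: d = ln(phi₀/phi) / c
d = ln(0.57/0.15) / 0.58 = ln(3.8) / 0.58 = 1.3350 / 0.58 = 2.302 km

2.30 km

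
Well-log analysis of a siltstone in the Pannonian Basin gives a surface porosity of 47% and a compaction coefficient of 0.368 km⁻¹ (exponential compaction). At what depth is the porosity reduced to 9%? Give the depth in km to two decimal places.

4.49 km

Invert Athy's law: Z = ln(n₀/n) / c
Z = ln(0.47/0.09) / 0.368 = ln(5.222) / 0.368 = 1.6529 / 0.368 = 4.492 km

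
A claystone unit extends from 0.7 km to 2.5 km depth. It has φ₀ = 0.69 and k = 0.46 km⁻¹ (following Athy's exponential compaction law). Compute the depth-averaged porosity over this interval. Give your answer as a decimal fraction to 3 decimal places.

0.340

⟨φ⟩ = (1/(z₂−z₁)) ∫ φ₀ e^(−kz) dz = φ₀·(e^(−k·z₁) − e^(−k·z₂)) / (k·(z₂−z₁))
e^(−0.46×0.7) = 0.7247; e^(−0.46×2.5) = 0.3166
⟨φ⟩ = 0.69 × (0.7247 − 0.3166) / (0.46 × 1.8) = 0.69 × 0.4928 = 0.3401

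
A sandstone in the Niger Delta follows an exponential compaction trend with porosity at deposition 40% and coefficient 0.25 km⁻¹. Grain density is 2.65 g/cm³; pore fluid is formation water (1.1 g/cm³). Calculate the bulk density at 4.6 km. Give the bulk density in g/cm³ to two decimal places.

2.45 g/cm³

Porosity at depth: n = 0.4·exp(−0.25×4.6) = 0.4×0.3166 = 0.1267
Bulk density: ρ_b = (1−n)ρ_g + n·ρ_f = 0.8733×2.65 + 0.1267×1.1
       = 2.314 + 0.139 = 2.454 g/cm³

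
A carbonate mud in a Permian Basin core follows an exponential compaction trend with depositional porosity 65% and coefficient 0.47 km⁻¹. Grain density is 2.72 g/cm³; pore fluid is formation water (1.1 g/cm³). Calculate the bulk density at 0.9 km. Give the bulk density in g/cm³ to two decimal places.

Porosity at depth: φ = 0.65·exp(−0.47×0.9) = 0.65×0.6551 = 0.4258
Bulk density: ρ_b = (1−φ)ρ_g + φ·ρ_f = 0.5742×2.72 + 0.4258×1.1
       = 1.562 + 0.468 = 2.030 g/cm³

2.03 g/cm³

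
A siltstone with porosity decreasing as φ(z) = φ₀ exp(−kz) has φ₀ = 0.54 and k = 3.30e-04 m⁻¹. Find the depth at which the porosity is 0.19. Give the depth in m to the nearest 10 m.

3170 m

Working in km (1 km = 1000 m; k in km⁻¹ = k in m⁻¹ × 1000):
Invert Athy's law: z = ln(φ₀/φ) / k
z = ln(0.54/0.19) / 0.33 = ln(2.842) / 0.33 = 1.0445 / 0.33 = 3.165 km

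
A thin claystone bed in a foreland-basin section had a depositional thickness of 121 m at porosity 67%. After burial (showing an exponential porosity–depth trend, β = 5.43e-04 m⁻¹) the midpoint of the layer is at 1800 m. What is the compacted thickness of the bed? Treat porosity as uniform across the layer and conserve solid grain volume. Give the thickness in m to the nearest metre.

Working in km (1 km = 1000 m; β in km⁻¹ = β in m⁻¹ × 1000):
Porosity at 1.8 km: φ = 0.67·exp(−0.543×1.8) = 0.2521
Solid-volume conservation: h(1−φ) = h₀(1−φ₀) ⇒ h = h₀·(1−φ₀)/(1−φ)
h = 0.121 × (1 − 0.67)/(1 − 0.2521) = 0.121 × 0.4412 = 0.0534 km

53 m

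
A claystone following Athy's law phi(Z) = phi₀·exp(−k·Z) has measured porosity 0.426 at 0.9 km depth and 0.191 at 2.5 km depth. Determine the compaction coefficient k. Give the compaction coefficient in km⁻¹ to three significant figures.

0.501 km⁻¹

Athy: phi(Z) = phi₀ e^(−kZ) ⇒ phi₁/phi₂ = e^{k(Z₂−Z₁)} ⇒ k = ln(phi₁/phi₂)/(Z₂−Z₁)
k = ln(0.426/0.191) / (2.5 − 0.9) = ln(2.23) / 1.6 = 0.8022 / 1.6 = 0.5014 km⁻¹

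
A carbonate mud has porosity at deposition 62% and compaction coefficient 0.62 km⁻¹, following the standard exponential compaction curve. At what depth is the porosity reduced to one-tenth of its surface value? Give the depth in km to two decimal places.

n/n₀ = 1/10 ⇒ exp(−k·d) = 1/10 ⇒ d = ln(10) / k
d = 2.3026 / 0.62 = 3.714 km

3.71 km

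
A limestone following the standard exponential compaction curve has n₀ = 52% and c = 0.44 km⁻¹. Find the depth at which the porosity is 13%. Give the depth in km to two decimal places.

3.15 km

Invert Athy's law: Z = ln(n₀/n) / c
Z = ln(0.52/0.13) / 0.44 = ln(4) / 0.44 = 1.3863 / 0.44 = 3.151 km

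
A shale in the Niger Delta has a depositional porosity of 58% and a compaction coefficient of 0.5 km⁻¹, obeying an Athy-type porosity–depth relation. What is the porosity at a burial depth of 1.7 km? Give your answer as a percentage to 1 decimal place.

phi = phi₀·exp(−c·Z) = 0.58 × exp(−0.5 × 1.7) = 0.58 × exp(−0.85)
  = 0.58 × 0.4274 = 0.2479

24.8%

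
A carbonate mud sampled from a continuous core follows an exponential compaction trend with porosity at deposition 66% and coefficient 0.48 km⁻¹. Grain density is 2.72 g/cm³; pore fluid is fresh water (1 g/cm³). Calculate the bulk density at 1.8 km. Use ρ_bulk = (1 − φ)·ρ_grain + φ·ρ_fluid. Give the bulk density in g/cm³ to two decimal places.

Porosity at depth: φ = 0.66·exp(−0.48×1.8) = 0.66×0.4215 = 0.2782
Bulk density: ρ_b = (1−φ)ρ_g + φ·ρ_f = 0.7218×2.72 + 0.2782×1
       = 1.963 + 0.278 = 2.242 g/cm³

2.24 g/cm³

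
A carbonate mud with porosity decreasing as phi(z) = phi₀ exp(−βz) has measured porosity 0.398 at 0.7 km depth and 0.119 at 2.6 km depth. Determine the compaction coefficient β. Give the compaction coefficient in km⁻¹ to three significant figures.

0.635 km⁻¹

Athy: phi(z) = phi₀ e^(−βz) ⇒ phi₁/phi₂ = e^{β(z₂−z₁)} ⇒ β = ln(phi₁/phi₂)/(z₂−z₁)
β = ln(0.398/0.119) / (2.6 − 0.7) = ln(3.345) / 1.9 = 1.2073 / 1.9 = 0.6354 km⁻¹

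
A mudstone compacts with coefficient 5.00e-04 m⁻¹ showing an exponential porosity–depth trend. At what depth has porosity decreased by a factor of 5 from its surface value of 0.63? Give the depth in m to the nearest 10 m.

3220 m

Working in km (1 km = 1000 m; β in km⁻¹ = β in m⁻¹ × 1000):
φ/φ₀ = 1/5 ⇒ exp(−β·z) = 1/5 ⇒ z = ln(5) / β
z = 1.6094 / 0.5 = 3.219 km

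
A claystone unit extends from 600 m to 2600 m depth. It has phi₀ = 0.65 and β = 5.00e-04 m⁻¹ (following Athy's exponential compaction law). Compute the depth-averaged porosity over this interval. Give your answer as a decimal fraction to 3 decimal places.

0.304

Working in km (1 km = 1000 m; β in km⁻¹ = β in m⁻¹ × 1000):
⟨phi⟩ = (1/(Z₂−Z₁)) ∫ phi₀ e^(−βZ) dZ = phi₀·(e^(−β·Z₁) − e^(−β·Z₂)) / (β·(Z₂−Z₁))
e^(−0.5×0.6) = 0.7408; e^(−0.5×2.6) = 0.2725
⟨phi⟩ = 0.65 × (0.7408 − 0.2725) / (0.5 × 2) = 0.65 × 0.4683 = 0.3044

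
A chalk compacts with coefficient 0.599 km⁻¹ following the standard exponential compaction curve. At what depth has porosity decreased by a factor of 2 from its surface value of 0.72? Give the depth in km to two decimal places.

1.16 km

φ/φ₀ = 1/2 ⇒ exp(−c·z) = 1/2 ⇒ z = ln(2) / c
z = 0.6931 / 0.599 = 1.157 km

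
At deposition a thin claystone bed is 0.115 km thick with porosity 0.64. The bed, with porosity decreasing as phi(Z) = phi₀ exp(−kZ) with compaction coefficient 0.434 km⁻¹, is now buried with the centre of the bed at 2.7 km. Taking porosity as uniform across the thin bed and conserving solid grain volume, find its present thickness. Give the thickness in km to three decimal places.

0.052 km

Porosity at 2.7 km: phi = 0.64·exp(−0.434×2.7) = 0.1983
Solid-volume conservation: h(1−phi) = h₀(1−phi₀) ⇒ h = h₀·(1−phi₀)/(1−phi)
h = 0.115 × (1 − 0.64)/(1 − 0.1983) = 0.115 × 0.4490 = 0.0516 km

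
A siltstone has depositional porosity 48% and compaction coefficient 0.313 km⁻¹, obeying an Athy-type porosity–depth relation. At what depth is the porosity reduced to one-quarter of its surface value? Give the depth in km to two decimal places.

phi/phi₀ = 1/4 ⇒ exp(−k·Z) = 1/4 ⇒ Z = ln(4) / k
Z = 1.3863 / 0.313 = 4.429 km

4.43 km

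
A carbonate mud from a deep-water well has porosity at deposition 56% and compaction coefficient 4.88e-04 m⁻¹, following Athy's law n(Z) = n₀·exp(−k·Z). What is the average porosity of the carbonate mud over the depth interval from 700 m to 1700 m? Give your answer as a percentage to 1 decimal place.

31.5%

Working in km (1 km = 1000 m; k in km⁻¹ = k in m⁻¹ × 1000):
⟨n⟩ = (1/(Z₂−Z₁)) ∫ n₀ e^(−kZ) dZ = n₀·(e^(−k·Z₁) − e^(−k·Z₂)) / (k·(Z₂−Z₁))
e^(−0.488×0.7) = 0.7106; e^(−0.488×1.7) = 0.4362
⟨n⟩ = 0.56 × (0.7106 − 0.4362) / (0.488 × 1) = 0.56 × 0.5623 = 0.3149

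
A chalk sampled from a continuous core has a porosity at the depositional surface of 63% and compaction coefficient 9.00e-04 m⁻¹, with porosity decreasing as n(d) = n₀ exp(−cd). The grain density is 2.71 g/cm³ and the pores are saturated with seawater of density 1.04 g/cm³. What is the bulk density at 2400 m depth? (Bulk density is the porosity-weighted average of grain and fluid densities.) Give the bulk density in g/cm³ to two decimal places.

2.59 g/cm³

Working in km (1 km = 1000 m; c in km⁻¹ = c in m⁻¹ × 1000):
Porosity at depth: n = 0.63·exp(−0.9×2.4) = 0.63×0.1153 = 0.0727
Bulk density: ρ_b = (1−n)ρ_g + n·ρ_f = 0.9273×2.71 + 0.0727×1.04
       = 2.513 + 0.076 = 2.589 g/cm³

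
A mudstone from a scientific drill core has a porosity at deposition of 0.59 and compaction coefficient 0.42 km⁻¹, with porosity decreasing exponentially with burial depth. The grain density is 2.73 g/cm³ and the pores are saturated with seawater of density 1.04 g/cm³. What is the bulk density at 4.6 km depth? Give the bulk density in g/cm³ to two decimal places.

2.59 g/cm³

Porosity at depth: φ = 0.59·exp(−0.42×4.6) = 0.59×0.1449 = 0.0855
Bulk density: ρ_b = (1−φ)ρ_g + φ·ρ_f = 0.9145×2.73 + 0.0855×1.04
       = 2.497 + 0.089 = 2.586 g/cm³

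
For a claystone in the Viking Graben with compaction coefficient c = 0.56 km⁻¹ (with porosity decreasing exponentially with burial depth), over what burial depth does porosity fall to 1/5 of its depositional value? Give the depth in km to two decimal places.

n/n₀ = 1/5 ⇒ exp(−c·z) = 1/5 ⇒ z = ln(5) / c
z = 1.6094 / 0.56 = 2.874 km

2.87 km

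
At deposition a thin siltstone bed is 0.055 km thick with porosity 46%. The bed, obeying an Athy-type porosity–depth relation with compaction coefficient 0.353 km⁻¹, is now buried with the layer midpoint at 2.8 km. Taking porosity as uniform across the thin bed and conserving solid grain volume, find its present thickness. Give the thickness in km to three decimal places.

Porosity at 2.8 km: φ = 0.46·exp(−0.353×2.8) = 0.1712
Solid-volume conservation: h(1−φ) = h₀(1−φ₀) ⇒ h = h₀·(1−φ₀)/(1−φ)
h = 0.055 × (1 − 0.46)/(1 − 0.1712) = 0.055 × 0.6515 = 0.0358 km

0.036 km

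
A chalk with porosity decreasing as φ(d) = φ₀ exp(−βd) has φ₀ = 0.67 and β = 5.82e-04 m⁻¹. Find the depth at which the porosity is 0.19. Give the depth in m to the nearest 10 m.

Working in km (1 km = 1000 m; β in km⁻¹ = β in m⁻¹ × 1000):
Invert Athy's law: d = ln(φ₀/φ) / β
d = ln(0.67/0.19) / 0.582 = ln(3.526) / 0.582 = 1.2603 / 0.582 = 2.165 km

2170 m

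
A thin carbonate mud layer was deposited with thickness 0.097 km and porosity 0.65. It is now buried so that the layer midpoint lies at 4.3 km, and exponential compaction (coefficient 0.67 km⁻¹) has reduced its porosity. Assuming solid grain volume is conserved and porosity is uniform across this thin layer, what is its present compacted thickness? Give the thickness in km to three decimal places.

0.035 km

Porosity at 4.3 km: phi = 0.65·exp(−0.67×4.3) = 0.0365
Solid-volume conservation: h(1−phi) = h₀(1−phi₀) ⇒ h = h₀·(1−phi₀)/(1−phi)
h = 0.097 × (1 − 0.65)/(1 − 0.0365) = 0.097 × 0.3632 = 0.0352 km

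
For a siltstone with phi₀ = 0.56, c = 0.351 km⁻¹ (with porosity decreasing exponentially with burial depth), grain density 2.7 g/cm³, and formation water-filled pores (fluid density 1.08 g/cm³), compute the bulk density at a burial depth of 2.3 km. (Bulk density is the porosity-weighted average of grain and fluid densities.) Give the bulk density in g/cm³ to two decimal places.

Porosity at depth: phi = 0.56·exp(−0.351×2.3) = 0.56×0.4461 = 0.2498
Bulk density: ρ_b = (1−phi)ρ_g + phi·ρ_f = 0.7502×2.7 + 0.2498×1.08
       = 2.026 + 0.270 = 2.295 g/cm³

2.30 g/cm³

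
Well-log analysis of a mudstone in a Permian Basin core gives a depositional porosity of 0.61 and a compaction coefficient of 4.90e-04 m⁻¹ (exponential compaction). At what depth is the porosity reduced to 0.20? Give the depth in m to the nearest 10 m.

2280 m

Working in km (1 km = 1000 m; c in km⁻¹ = c in m⁻¹ × 1000):
Invert Athy's law: Z = ln(n₀/n) / c
Z = ln(0.61/0.2) / 0.49 = ln(3.05) / 0.49 = 1.1151 / 0.49 = 2.276 km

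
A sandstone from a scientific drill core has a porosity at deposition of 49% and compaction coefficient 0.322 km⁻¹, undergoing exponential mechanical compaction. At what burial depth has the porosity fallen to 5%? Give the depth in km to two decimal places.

Invert Athy's law: z = ln(phi₀/phi) / k
z = ln(0.49/0.05) / 0.322 = ln(9.8) / 0.322 = 2.2824 / 0.322 = 7.088 km

7.09 km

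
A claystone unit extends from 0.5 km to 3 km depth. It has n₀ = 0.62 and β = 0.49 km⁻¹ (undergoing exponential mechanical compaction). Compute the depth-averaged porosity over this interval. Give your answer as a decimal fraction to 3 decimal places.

⟨n⟩ = (1/(d₂−d₁)) ∫ n₀ e^(−βd) dd = n₀·(e^(−β·d₁) − e^(−β·d₂)) / (β·(d₂−d₁))
e^(−0.49×0.5) = 0.7827; e^(−0.49×3) = 0.2299
⟨n⟩ = 0.62 × (0.7827 − 0.2299) / (0.49 × 2.5) = 0.62 × 0.4512 = 0.2798

0.280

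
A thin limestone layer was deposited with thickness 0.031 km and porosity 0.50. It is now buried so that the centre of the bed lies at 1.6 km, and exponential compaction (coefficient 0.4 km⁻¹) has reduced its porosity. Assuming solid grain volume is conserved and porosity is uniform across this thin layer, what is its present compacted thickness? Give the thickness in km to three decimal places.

Porosity at 1.6 km: phi = 0.5·exp(−0.4×1.6) = 0.2636
Solid-volume conservation: h(1−phi) = h₀(1−phi₀) ⇒ h = h₀·(1−phi₀)/(1−phi)
h = 0.031 × (1 − 0.5)/(1 − 0.2636) = 0.031 × 0.6790 = 0.0210 km

0.021 km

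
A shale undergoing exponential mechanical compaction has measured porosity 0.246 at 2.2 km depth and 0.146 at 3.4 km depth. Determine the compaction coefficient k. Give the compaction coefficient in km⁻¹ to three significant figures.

Athy: φ(d) = φ₀ e^(−kd) ⇒ φ₁/φ₂ = e^{k(d₂−d₁)} ⇒ k = ln(φ₁/φ₂)/(d₂−d₁)
k = ln(0.246/0.146) / (3.4 − 2.2) = ln(1.685) / 1.2 = 0.5217 / 1.2 = 0.4348 km⁻¹

0.435 km⁻¹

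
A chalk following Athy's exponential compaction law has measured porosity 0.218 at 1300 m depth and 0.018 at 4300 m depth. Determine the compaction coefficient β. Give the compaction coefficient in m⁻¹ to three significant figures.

0.000831 m⁻¹

Working in km (1 km = 1000 m; β in km⁻¹ = β in m⁻¹ × 1000):
Athy: φ(Z) = φ₀ e^(−βZ) ⇒ φ₁/φ₂ = e^{β(Z₂−Z₁)} ⇒ β = ln(φ₁/φ₂)/(Z₂−Z₁)
β = ln(0.218/0.018) / (4.3 − 1.3) = ln(12.11) / 3 = 2.4941 / 3 = 0.8314 km⁻¹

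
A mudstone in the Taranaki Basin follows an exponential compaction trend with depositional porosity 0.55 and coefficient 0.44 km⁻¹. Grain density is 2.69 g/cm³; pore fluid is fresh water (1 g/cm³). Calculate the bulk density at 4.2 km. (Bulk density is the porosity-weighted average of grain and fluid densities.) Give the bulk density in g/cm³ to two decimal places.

2.54 g/cm³

Porosity at depth: n = 0.55·exp(−0.44×4.2) = 0.55×0.1576 = 0.0867
Bulk density: ρ_b = (1−n)ρ_g + n·ρ_f = 0.9133×2.69 + 0.0867×1
       = 2.457 + 0.087 = 2.544 g/cm³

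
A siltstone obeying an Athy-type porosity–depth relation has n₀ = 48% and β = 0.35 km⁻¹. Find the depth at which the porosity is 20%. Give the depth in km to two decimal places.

Invert Athy's law: Z = ln(n₀/n) / β
Z = ln(0.48/0.2) / 0.35 = ln(2.4) / 0.35 = 0.8755 / 0.35 = 2.501 km

2.50 km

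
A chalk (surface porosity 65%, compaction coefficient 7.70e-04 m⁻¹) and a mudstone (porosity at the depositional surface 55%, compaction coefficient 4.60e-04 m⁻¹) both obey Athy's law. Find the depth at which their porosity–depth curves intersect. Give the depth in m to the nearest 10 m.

540 m

Working in km (1 km = 1000 m; c in km⁻¹ = c in m⁻¹ × 1000):
Set n₀ₐ e^(−cₐd) = n₀ᵦ e^(−cᵦd) ⇒ ln(n₀ₐ/n₀ᵦ) = (cₐ − cᵦ)·d
d = ln(0.65/0.55) / (0.77 − 0.46) = 0.1671 / 0.31 = 0.539 km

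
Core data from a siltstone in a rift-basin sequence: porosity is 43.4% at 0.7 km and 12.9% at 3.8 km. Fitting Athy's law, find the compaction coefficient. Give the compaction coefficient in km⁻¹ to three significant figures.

Athy: phi(z) = phi₀ e^(−βz) ⇒ phi₁/phi₂ = e^{β(z₂−z₁)} ⇒ β = ln(phi₁/phi₂)/(z₂−z₁)
β = ln(0.434/0.129) / (3.8 − 0.7) = ln(3.364) / 3.1 = 1.2132 / 3.1 = 0.3914 km⁻¹

0.391 km⁻¹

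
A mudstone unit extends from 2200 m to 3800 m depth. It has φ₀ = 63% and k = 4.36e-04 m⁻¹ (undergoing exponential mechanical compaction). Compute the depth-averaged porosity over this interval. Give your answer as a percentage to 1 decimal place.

Working in km (1 km = 1000 m; k in km⁻¹ = k in m⁻¹ × 1000):
⟨φ⟩ = (1/(Z₂−Z₁)) ∫ φ₀ e^(−kZ) dZ = φ₀·(e^(−k·Z₁) − e^(−k·Z₂)) / (k·(Z₂−Z₁))
e^(−0.436×2.2) = 0.3832; e^(−0.436×3.8) = 0.1907
⟨φ⟩ = 0.63 × (0.3832 − 0.1907) / (0.436 × 1.6) = 0.63 × 0.2759 = 0.1738

17.4%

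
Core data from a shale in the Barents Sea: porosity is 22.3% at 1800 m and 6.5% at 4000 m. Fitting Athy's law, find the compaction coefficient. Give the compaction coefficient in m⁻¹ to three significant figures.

0.000560 m⁻¹

Working in km (1 km = 1000 m; β in km⁻¹ = β in m⁻¹ × 1000):
Athy: n(Z) = n₀ e^(−βZ) ⇒ n₁/n₂ = e^{β(Z₂−Z₁)} ⇒ β = ln(n₁/n₂)/(Z₂−Z₁)
β = ln(0.223/0.065) / (4 − 1.8) = ln(3.431) / 2.2 = 1.2328 / 2.2 = 0.5604 km⁻¹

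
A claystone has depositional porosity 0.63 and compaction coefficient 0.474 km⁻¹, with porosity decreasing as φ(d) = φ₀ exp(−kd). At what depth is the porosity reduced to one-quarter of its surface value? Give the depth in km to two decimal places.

2.92 km

φ/φ₀ = 1/4 ⇒ exp(−k·d) = 1/4 ⇒ d = ln(4) / k
d = 1.3863 / 0.474 = 2.925 km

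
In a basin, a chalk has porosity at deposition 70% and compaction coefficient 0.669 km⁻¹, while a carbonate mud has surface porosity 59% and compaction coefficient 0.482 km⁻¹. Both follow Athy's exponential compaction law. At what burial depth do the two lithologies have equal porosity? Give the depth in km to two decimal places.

Set φ₀ₐ e^(−βₐz) = φ₀ᵦ e^(−βᵦz) ⇒ ln(φ₀ₐ/φ₀ᵦ) = (βₐ − βᵦ)·z
z = ln(0.7/0.59) / (0.669 − 0.482) = 0.1710 / 0.187 = 0.914 km

0.91 km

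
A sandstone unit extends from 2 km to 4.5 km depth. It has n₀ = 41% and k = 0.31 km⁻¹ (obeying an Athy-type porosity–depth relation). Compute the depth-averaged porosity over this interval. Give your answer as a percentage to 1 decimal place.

15.3%

⟨n⟩ = (1/(Z₂−Z₁)) ∫ n₀ e^(−kZ) dZ = n₀·(e^(−k·Z₁) − e^(−k·Z₂)) / (k·(Z₂−Z₁))
e^(−0.31×2) = 0.5379; e^(−0.31×4.5) = 0.2478
⟨n⟩ = 0.41 × (0.5379 − 0.2478) / (0.31 × 2.5) = 0.41 × 0.3743 = 0.1535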